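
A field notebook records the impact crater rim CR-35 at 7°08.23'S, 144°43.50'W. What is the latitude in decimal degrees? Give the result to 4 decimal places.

7° + 8.23′/60 = 7 + 0.13717 = 7.1372°

7.1372°S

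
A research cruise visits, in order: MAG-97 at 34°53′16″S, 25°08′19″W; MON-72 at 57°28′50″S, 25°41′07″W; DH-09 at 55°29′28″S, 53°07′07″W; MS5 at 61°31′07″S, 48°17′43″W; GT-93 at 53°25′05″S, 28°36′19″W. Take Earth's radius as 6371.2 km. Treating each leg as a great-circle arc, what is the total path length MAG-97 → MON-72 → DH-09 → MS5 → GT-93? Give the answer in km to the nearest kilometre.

6398 km

MAG-97: φ = -34.88778°, λ = -25.13861°
MON-72: φ = -57.48056°, λ = -25.68528°
DH-09: φ = -55.49111°, λ = -53.11861°
MS5: φ = -61.51861°, λ = -48.29528°
GT-93: φ = -53.41806°, λ = -28.60528°
MAG-97→MON-72: c = 0.394371 rad, d = 2512.61 km
MON-72→DH-09: c = 0.264786 rad, d = 1687.00 km
DH-09→MS5: c = 0.113949 rad, d = 725.99 km
MS5→GT-93: c = 0.231145 rad, d = 1472.67 km
Total = 2512.61 + 1687.00 + 725.99 + 1472.67 = 6398.28 km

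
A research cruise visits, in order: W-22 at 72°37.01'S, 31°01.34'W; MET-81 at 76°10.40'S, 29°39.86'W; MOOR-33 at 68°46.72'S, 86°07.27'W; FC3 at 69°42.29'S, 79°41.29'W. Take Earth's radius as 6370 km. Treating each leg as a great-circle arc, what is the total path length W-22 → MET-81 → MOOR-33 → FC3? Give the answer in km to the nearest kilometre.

2632 km

W-22: φ = -72.61683°, λ = -31.02233°
MET-81: φ = -76.17333°, λ = -29.66433°
MOOR-33: φ = -68.77867°, λ = -86.12117°
FC3: φ = -69.70483°, λ = -79.68817°
W-22→MET-81: c = 0.062395 rad, d = 397.46 km
MET-81→MOOR-33: c = 0.307883 rad, d = 1961.21 km
MOOR-33→FC3: c = 0.042926 rad, d = 273.44 km
Total = 397.46 + 1961.21 + 273.44 = 2632.11 km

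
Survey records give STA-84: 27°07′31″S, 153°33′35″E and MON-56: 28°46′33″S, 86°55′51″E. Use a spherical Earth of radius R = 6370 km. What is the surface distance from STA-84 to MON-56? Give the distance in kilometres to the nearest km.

STA-84: φ = -27.12528°, λ = +153.55972°
MON-56: φ = -28.77583°, λ = +86.93083°
Δφ = -1.6506°,  Δλ = -66.6289°
a = sin²(Δφ/2) + cos φ₁ cos φ₂ sin²(Δλ/2) = 0.235532
c = 2·arcsin(√a) = 1.013449 rad = 58.0664°
d = R·c = 6370 × 1.013449 = 6455.7 km

6456 km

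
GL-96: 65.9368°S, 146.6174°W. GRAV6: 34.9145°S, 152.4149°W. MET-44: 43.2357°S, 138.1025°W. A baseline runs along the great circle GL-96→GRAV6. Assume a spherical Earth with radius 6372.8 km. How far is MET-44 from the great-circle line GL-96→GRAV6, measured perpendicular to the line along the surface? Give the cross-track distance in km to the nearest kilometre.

δ₁₃ = central angle GL-96→MET-44 = 0.404609 rad  (haversine)
θ₁₃ = bearing GL-96→MET-44 = 15.904°,  θ₁₂ = bearing GL-96→GRAV6 = 350.802°
dₓₜ = R·arcsin(sin δ₁₃ · sin(θ₁₃ − θ₁₂)) = 6372.8·arcsin(0.39366·sin(-334.898°)) = 1069.273 km
|dₓₜ| = 1069.273 km

1069 km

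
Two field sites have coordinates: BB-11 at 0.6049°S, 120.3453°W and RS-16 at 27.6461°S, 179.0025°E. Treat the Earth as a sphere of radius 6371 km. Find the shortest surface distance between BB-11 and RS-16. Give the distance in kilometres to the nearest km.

7112 km

Δφ = -27.0412°,  Δλ = -60.6522°
a = sin²(Δφ/2) + cos φ₁ cos φ₂ sin²(Δλ/2) = 0.280486
c = 2·arcsin(√a) = 1.116279 rad = 63.9581°
d = R·c = 6371 × 1.116279 = 7111.8 km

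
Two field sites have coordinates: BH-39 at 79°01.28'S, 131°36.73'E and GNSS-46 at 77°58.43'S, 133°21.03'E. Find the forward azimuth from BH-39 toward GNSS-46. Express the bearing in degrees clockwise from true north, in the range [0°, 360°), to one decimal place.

BH-39: φ = -79.02133°, λ = +131.61217°
GNSS-46: φ = -77.97383°, λ = +133.35050°
Δλ = 1.7383°
y = sin Δλ · cos φ₂ = 0.006321
x = cos φ₁ sin φ₂ − sin φ₁ cos φ₂ cos Δλ = 0.018187
θ = atan2(y, x) = 19.1638° → 19.1638° (mod 360°)

19.2°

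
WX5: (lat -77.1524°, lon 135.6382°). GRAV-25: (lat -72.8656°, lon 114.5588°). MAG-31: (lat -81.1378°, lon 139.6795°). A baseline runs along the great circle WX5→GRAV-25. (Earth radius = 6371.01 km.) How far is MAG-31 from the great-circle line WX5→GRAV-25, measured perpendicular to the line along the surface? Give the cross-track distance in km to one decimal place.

δ₁₃ = central angle WX5→MAG-31 = 0.070773 rad  (haversine)
θ₁₃ = bearing WX5→MAG-31 = 171.168°,  θ₁₂ = bearing WX5→GRAV-25 = 297.656°
dₓₜ = R·arcsin(sin δ₁₃ · sin(θ₁₃ − θ₁₂)) = 6371.01·arcsin(0.07071·sin(-126.488°)) = -362.404 km
|dₓₜ| = 362.404 km

362.4 km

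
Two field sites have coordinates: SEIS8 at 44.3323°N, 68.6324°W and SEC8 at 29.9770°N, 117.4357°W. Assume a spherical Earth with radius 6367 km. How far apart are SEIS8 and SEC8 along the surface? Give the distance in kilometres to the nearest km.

Δφ = -14.3553°,  Δλ = -48.8033°
a = sin²(Δφ/2) + cos φ₁ cos φ₂ sin²(Δλ/2) = 0.121365
c = 2·arcsin(√a) = 0.711673 rad = 40.7758°
d = R·c = 6367 × 0.711673 = 4531.2 km

4531 km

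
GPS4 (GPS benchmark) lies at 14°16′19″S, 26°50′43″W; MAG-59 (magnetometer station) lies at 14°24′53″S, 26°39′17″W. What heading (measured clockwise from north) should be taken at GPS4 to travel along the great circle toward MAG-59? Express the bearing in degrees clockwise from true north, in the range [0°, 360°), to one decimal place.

GPS4: φ = -14.27194°, λ = -26.84528°
MAG-59: φ = -14.41472°, λ = -26.65472°
Δλ = 0.1906°
y = sin Δλ · cos φ₂ = 0.003221
x = cos φ₁ sin φ₂ − sin φ₁ cos φ₂ cos Δλ = -0.002493
θ = atan2(y, x) = 127.7412° → 127.7412° (mod 360°)

127.7°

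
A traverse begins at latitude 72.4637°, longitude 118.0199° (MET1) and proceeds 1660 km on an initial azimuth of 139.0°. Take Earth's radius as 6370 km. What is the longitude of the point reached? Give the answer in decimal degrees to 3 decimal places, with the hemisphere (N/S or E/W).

137.550°E

δ = d/R = 1660/6370 = 0.260597 rad
φ₂ = arcsin(sin φ₁ cos δ + cos φ₁ sin δ cos θ)
   = arcsin(0.95353·0.96624 + 0.30131·0.25766·-0.75471) = 59.62566°
λ₂ = λ₁ + atan2(sin θ sin δ cos φ₁, cos δ − sin φ₁ sin φ₂) = 137.54991°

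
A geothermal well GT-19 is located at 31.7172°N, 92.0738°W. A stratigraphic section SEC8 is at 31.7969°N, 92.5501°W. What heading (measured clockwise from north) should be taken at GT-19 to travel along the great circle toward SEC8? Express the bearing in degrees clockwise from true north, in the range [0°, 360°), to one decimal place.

Δλ = -0.4763°
y = sin Δλ · cos φ₂ = -0.007065
x = cos φ₁ sin φ₂ − sin φ₁ cos φ₂ cos Δλ = 0.001406
θ = atan2(y, x) = -78.7415° → 281.2585° (mod 360°)

281.3°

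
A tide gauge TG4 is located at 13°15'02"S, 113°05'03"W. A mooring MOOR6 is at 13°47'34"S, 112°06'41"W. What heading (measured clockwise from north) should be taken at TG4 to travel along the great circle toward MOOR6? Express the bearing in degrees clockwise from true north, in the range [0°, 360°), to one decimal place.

TG4: φ = -13.25056°, λ = -113.08417°
MOOR6: φ = -13.79278°, λ = -112.11139°
Δλ = 0.9728°
y = sin Δλ · cos φ₂ = 0.016488
x = cos φ₁ sin φ₂ − sin φ₁ cos φ₂ cos Δλ = -0.009496
θ = atan2(y, x) = 119.9381° → 119.9381° (mod 360°)

119.9°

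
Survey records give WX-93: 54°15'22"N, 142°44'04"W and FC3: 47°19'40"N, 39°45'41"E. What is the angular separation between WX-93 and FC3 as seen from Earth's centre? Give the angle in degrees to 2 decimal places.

78.39°

WX-93: φ = +54.25611°, λ = -142.73444°
FC3: φ = +47.32778°, λ = +39.76139°
Δφ = -6.9283°,  Δλ = -177.5042°
a = sin²(Δφ/2) + cos φ₁ cos φ₂ sin²(Δλ/2) = 0.399411
c = 2·arcsin(√a) = 1.368236 rad = 78.3941°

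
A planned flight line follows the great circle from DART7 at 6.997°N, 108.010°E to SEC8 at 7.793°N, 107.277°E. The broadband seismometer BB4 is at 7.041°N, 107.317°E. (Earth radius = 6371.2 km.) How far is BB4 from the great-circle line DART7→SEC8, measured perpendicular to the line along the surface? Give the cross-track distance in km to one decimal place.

53.2 km

δ₁₃ = central angle DART7→BB4 = 0.012029 rad  (haversine)
θ₁₃ = bearing DART7→BB4 = 273.703°,  θ₁₂ = bearing DART7→SEC8 = 317.644°
dₓₜ = R·arcsin(sin δ₁₃ · sin(θ₁₃ − θ₁₂)) = 6371.2·arcsin(0.01203·sin(-43.942°)) = -53.181 km
|dₓₜ| = 53.181 km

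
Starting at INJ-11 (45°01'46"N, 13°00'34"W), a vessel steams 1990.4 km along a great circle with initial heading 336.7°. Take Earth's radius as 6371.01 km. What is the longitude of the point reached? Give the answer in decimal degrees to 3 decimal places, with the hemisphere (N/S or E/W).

27.429°W

INJ-11: φ = +45.02944°, λ = -13.00944°
δ = d/R = 1990.4/6371.01 = 0.312415 rad
φ₂ = arcsin(sin φ₁ cos δ + cos φ₁ sin δ cos θ)
   = arcsin(0.70747·0.95159 + 0.70674·0.30736·0.91845) = 60.77769°
λ₂ = λ₁ + atan2(sin θ sin δ cos φ₁, cos δ − sin φ₁ sin φ₂) = -27.42928°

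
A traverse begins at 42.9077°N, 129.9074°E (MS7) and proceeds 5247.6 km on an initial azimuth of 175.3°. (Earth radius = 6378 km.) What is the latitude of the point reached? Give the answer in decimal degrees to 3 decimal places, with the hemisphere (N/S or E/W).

4.130°S

δ = d/R = 5247.6/6378 = 0.822766 rad
φ₂ = arcsin(sin φ₁ cos δ + cos φ₁ sin δ cos θ)
   = arcsin(0.68082·0.68020 + 0.73245·0.73303·-0.99664) = -4.12959°
λ₂ = λ₁ + atan2(sin θ sin δ cos φ₁, cos δ − sin φ₁ sin φ₂) = 133.35982°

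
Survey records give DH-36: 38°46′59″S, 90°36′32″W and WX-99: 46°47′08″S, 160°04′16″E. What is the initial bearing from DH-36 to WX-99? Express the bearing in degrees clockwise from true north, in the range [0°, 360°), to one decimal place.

DH-36: φ = -38.78306°, λ = -90.60889°
WX-99: φ = -46.78556°, λ = +160.07111°
Δλ = -109.3200°
y = sin Δλ · cos φ₂ = -0.646171
x = cos φ₁ sin φ₂ − sin φ₁ cos φ₂ cos Δλ = -0.710011
θ = atan2(y, x) = -137.6951° → 222.3049° (mod 360°)

222.3°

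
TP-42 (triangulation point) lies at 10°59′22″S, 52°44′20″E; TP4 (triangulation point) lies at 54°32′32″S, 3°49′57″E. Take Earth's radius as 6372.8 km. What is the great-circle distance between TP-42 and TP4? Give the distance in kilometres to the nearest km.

TP-42: φ = -10.98944°, λ = +52.73889°
TP4: φ = -54.54222°, λ = +3.83250°
Δφ = -43.5528°,  Δλ = -48.9064°
a = sin²(Δφ/2) + cos φ₁ cos φ₂ sin²(Δλ/2) = 0.235210
c = 2·arcsin(√a) = 1.012692 rad = 58.0230°
d = R·c = 6372.8 × 1.012692 = 6453.7 km

6454 km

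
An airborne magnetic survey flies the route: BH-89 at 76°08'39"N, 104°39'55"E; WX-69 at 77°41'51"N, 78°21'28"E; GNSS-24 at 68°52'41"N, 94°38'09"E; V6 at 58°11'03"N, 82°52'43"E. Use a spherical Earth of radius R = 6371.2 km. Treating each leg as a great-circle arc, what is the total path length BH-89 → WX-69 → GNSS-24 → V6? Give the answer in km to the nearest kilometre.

3098 km

BH-89: φ = +76.14417°, λ = +104.66528°
WX-69: φ = +77.69750°, λ = +78.35778°
GNSS-24: φ = +68.87806°, λ = +94.63583°
V6: φ = +58.18417°, λ = +82.87861°
BH-89→WX-69: c = 0.106374 rad, d = 677.73 km
WX-69→GNSS-24: c = 0.172851 rad, d = 1101.27 km
GNSS-24→V6: c = 0.207024 rad, d = 1318.99 km
Total = 677.73 + 1101.27 + 1318.99 = 3097.99 km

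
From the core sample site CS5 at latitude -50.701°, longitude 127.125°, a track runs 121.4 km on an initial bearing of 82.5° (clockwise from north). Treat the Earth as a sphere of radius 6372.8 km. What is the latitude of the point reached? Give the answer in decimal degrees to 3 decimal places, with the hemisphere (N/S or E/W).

δ = d/R = 121.4/6372.8 = 0.019050 rad
φ₂ = arcsin(sin φ₁ cos δ + cos φ₁ sin δ cos θ)
   = arcsin(-0.77385·0.99982 + 0.63337·0.01905·0.13053) = -50.54610°
λ₂ = λ₁ + atan2(sin θ sin δ cos φ₁, cos δ − sin φ₁ sin φ₂) = 128.82806°

50.546°S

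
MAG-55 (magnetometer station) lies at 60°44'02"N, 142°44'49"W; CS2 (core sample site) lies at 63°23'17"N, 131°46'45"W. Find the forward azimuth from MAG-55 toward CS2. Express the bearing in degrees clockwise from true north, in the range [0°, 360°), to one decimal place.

57.9°

MAG-55: φ = +60.73389°, λ = -142.74694°
CS2: φ = +63.38806°, λ = -131.77917°
Δλ = 10.9678°
y = sin Δλ · cos φ₂ = 0.085225
x = cos φ₁ sin φ₂ − sin φ₁ cos φ₂ cos Δλ = 0.053445
θ = atan2(y, x) = 57.9079° → 57.9079° (mod 360°)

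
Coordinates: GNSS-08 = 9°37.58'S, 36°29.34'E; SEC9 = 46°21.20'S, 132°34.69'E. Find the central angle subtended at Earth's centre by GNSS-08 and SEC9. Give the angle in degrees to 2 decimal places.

87.20°

GNSS-08: φ = -9.62633°, λ = +36.48900°
SEC9: φ = -46.35333°, λ = +132.57817°
Δφ = -36.7270°,  Δλ = 96.0892°
a = sin²(Δφ/2) + cos φ₁ cos φ₂ sin²(Δλ/2) = 0.475590
c = 2·arcsin(√a) = 1.521957 rad = 87.2017°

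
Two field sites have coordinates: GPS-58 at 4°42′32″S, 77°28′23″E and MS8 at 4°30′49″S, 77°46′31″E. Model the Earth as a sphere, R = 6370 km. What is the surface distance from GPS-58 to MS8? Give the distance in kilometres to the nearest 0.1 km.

39.9 km

GPS-58: φ = -4.70889°, λ = +77.47306°
MS8: φ = -4.51361°, λ = +77.77528°
Δφ = 0.1953°,  Δλ = 0.3022°
a = sin²(Δφ/2) + cos φ₁ cos φ₂ sin²(Δλ/2) = 0.000010
c = 2·arcsin(√a) = 0.006266 rad = 0.3590°
d = R·c = 6370 × 0.006266 = 39.9 km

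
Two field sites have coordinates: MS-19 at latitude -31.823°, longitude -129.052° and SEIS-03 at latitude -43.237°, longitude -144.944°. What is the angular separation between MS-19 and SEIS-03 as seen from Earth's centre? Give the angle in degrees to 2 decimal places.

Δφ = -11.4140°,  Δλ = -15.8920°
a = sin²(Δφ/2) + cos φ₁ cos φ₂ sin²(Δλ/2) = 0.021718
c = 2·arcsin(√a) = 0.295819 rad = 16.9492°

16.95°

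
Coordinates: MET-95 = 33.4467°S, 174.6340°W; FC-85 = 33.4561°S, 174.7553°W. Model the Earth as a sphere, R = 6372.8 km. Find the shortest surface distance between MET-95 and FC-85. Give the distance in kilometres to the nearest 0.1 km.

Δφ = -0.0094°,  Δλ = -0.1213°
a = sin²(Δφ/2) + cos φ₁ cos φ₂ sin²(Δλ/2) = 0.000001
c = 2·arcsin(√a) = 0.001774 rad = 0.1016°
d = R·c = 6372.8 × 0.001774 = 11.3 km

11.3 km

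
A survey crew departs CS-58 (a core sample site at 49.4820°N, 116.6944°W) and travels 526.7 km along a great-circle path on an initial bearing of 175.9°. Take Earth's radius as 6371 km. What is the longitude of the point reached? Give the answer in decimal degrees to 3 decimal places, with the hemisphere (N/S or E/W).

δ = d/R = 526.7/6371 = 0.082671 rad
φ₂ = arcsin(sin φ₁ cos δ + cos φ₁ sin δ cos θ)
   = arcsin(0.76020·0.99658 + 0.64969·0.08258·-0.99744) = 44.75635°
λ₂ = λ₁ + atan2(sin θ sin δ cos φ₁, cos δ − sin φ₁ sin φ₂) = -116.21802°

116.218°W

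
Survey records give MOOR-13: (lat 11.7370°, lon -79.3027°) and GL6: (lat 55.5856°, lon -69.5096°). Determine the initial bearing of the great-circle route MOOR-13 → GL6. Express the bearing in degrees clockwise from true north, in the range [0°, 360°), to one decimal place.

Δλ = 9.7931°
y = sin Δλ · cos φ₂ = 0.096131
x = cos φ₁ sin φ₂ − sin φ₁ cos φ₂ cos Δλ = 0.694430
θ = atan2(y, x) = 7.8814° → 7.8814° (mod 360°)

7.9°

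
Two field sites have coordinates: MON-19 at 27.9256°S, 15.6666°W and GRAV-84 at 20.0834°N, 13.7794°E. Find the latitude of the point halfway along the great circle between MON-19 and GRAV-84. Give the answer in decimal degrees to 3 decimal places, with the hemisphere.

4.054°S

Bx = cos φ₂ cos Δλ = 0.817868,  By = cos φ₂ sin Δλ = 0.461711
φₘ = atan2(sin φ₁ + sin φ₂, √((cos φ₁ + Bx)² + By²)) = -4.05365°
λₘ = λ₁ + atan2(By, cos φ₁ + Bx) = -0.48405°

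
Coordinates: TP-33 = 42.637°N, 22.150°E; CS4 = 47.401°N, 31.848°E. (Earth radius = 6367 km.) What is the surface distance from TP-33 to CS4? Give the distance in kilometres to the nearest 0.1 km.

Δφ = 4.7640°,  Δλ = 9.6980°
a = sin²(Δφ/2) + cos φ₁ cos φ₂ sin²(Δλ/2) = 0.005285
c = 2·arcsin(√a) = 0.145529 rad = 8.3382°
d = R·c = 6367 × 0.145529 = 926.6 km

926.6 km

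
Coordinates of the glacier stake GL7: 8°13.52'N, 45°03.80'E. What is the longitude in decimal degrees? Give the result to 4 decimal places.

45.0633°E

45° + 3.80′/60 = 45 + 0.06333 = 45.0633°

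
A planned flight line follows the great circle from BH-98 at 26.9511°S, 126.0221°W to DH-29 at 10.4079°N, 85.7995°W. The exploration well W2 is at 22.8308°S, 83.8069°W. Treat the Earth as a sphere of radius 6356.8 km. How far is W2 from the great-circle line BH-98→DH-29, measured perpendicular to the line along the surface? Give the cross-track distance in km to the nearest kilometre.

δ₁₃ = central angle BH-98→W2 = 0.669189 rad  (haversine)
θ₁₃ = bearing BH-98→W2 = 93.373°,  θ₁₂ = bearing BH-98→DH-29 = 51.711°
dₓₜ = R·arcsin(sin δ₁₃ · sin(θ₁₃ − θ₁₂)) = 6356.8·arcsin(0.62035·sin(41.662°)) = 2701.952 km
|dₓₜ| = 2701.952 km

2702 km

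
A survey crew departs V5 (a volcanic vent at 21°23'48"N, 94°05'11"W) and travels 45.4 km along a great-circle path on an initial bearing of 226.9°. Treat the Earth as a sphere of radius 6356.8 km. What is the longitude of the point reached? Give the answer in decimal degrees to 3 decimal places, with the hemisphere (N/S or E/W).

V5: φ = +21.39667°, λ = -94.08639°
δ = d/R = 45.4/6356.8 = 0.007142 rad
φ₂ = arcsin(sin φ₁ cos δ + cos φ₁ sin δ cos θ)
   = arcsin(0.36482·0.99997 + 0.93108·0.00714·-0.68327) = 21.11676°
λ₂ = λ₁ + atan2(sin θ sin δ cos φ₁, cos δ − sin φ₁ sin φ₂) = -94.40668°

94.407°W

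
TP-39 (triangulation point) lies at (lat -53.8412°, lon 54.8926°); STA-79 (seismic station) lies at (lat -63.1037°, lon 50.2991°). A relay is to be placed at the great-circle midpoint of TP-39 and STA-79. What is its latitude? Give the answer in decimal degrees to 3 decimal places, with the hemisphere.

Bx = cos φ₂ cos Δλ = 0.450924,  By = cos φ₂ sin Δλ = -0.036229
φₘ = atan2(sin φ₁ + sin φ₂, √((cos φ₁ + Bx)² + By²)) = -58.49261°
λₘ = λ₁ + atan2(By, cos φ₁ + Bx) = 52.89929°

58.493°S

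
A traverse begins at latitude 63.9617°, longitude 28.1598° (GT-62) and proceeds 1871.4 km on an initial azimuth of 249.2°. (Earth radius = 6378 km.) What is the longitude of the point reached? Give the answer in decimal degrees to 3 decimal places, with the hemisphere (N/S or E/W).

0.345°E

δ = d/R = 1871.4/6378 = 0.293415 rad
φ₂ = arcsin(sin φ₁ cos δ + cos φ₁ sin δ cos θ)
   = arcsin(0.89850·0.95726 + 0.43897·0.28922·-0.35511) = 54.58893°
λ₂ = λ₁ + atan2(sin θ sin δ cos φ₁, cos δ − sin φ₁ sin φ₂) = 0.34521°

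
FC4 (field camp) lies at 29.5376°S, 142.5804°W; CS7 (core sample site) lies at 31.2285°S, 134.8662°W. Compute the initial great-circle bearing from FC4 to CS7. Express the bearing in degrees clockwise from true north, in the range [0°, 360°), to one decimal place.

106.2°

Δλ = 7.7142°
y = sin Δλ · cos φ₂ = 0.114782
x = cos φ₁ sin φ₂ − sin φ₁ cos φ₂ cos Δλ = -0.033323
θ = atan2(y, x) = 106.1886° → 106.1886° (mod 360°)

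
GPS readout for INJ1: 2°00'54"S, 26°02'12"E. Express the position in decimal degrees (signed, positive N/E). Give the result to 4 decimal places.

lat: 2.0150° S → -2.0150°
lon: 26.0367° E → +26.0367°

-2.0150°, +26.0367°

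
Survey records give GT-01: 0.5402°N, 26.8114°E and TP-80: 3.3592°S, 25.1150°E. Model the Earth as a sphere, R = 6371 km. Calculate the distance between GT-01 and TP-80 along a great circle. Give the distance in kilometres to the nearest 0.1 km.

472.8 km

Δφ = -3.8994°,  Δλ = -1.6964°
a = sin²(Δφ/2) + cos φ₁ cos φ₂ sin²(Δλ/2) = 0.001376
c = 2·arcsin(√a) = 0.074213 rad = 4.2521°
d = R·c = 6371 × 0.074213 = 472.8 km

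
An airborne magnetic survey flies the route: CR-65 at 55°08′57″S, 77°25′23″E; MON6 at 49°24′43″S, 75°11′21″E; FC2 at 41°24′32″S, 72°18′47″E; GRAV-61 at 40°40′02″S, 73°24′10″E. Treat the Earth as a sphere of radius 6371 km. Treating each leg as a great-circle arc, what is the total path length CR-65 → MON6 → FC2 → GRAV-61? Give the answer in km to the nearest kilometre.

1696 km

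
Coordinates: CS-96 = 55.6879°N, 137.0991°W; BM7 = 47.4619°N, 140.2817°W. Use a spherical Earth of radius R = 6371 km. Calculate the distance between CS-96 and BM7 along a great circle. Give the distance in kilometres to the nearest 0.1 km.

940.5 km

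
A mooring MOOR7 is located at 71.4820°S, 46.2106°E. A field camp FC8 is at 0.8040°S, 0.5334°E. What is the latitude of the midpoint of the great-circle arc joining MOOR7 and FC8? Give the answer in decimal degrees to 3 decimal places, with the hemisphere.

Bx = cos φ₂ cos Δλ = 0.698631,  By = cos φ₂ sin Δλ = -0.715344
φₘ = atan2(sin φ₁ + sin φ₂, √((cos φ₁ + Bx)² + By²)) = -37.75027°
λₘ = λ₁ + atan2(By, cos φ₁ + Bx) = 11.06823°

37.750°S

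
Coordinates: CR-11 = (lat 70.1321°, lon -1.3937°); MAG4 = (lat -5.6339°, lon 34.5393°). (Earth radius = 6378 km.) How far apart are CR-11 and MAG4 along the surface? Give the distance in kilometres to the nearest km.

8854 km

Δφ = -75.7660°,  Δλ = 35.9330°
a = sin²(Δφ/2) + cos φ₁ cos φ₂ sin²(Δλ/2) = 0.409239
c = 2·arcsin(√a) = 1.388262 rad = 79.5416°
d = R·c = 6378 × 1.388262 = 8854.3 km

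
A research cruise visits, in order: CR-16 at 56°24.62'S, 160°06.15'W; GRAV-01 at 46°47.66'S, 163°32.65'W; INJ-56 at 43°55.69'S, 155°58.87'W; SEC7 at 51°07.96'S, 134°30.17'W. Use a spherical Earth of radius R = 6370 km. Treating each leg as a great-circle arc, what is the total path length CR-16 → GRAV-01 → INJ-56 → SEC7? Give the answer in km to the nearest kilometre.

CR-16: φ = -56.41033°, λ = -160.10250°
GRAV-01: φ = -46.79433°, λ = -163.54417°
INJ-56: φ = -43.92817°, λ = -155.98117°
SEC7: φ = -51.13267°, λ = -134.50283°
CR-16→GRAV-01: c = 0.171872 rad, d = 1094.83 km
GRAV-01→INJ-56: c = 0.105313 rad, d = 670.84 km
INJ-56→SEC7: c = 0.281211 rad, d = 1791.32 km
Total = 1094.83 + 670.84 + 1791.32 = 3556.98 km

3557 km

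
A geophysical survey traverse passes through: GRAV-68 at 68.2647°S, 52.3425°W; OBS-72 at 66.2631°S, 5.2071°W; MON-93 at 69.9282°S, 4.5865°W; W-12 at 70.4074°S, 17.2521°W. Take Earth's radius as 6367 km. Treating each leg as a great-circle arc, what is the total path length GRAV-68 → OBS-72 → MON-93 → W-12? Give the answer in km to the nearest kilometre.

GRAV-68→OBS-72: c = 0.311978 rad, d = 1986.36 km
OBS-72→MON-93: c = 0.064095 rad, d = 408.09 km
MON-93→W-12: c = 0.075322 rad, d = 479.58 km
Total = 1986.36 + 408.09 + 479.58 = 2874.03 km

2874 km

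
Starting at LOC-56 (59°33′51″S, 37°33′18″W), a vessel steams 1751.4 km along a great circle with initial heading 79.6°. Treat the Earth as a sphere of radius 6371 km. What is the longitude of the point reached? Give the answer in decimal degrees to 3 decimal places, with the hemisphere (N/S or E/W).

LOC-56: φ = -59.56417°, λ = -37.55500°
δ = d/R = 1751.4/6371 = 0.274902 rad
φ₂ = arcsin(sin φ₁ cos δ + cos φ₁ sin δ cos θ)
   = arcsin(-0.86220·0.96245 + 0.50657·0.27145·0.18052) = -53.61024°
λ₂ = λ₁ + atan2(sin θ sin δ cos φ₁, cos δ − sin φ₁ sin φ₂) = -10.80924°

10.809°W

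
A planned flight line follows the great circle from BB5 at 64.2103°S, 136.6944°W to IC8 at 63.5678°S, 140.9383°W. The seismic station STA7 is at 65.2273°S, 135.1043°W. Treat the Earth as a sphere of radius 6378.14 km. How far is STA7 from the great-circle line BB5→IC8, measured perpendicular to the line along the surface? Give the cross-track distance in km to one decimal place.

87.3 km

δ₁₃ = central angle BB5→STA7 = 0.021342 rad  (haversine)
θ₁₃ = bearing BB5→STA7 = 146.985°,  θ₁₂ = bearing BB5→IC8 = 287.069°
dₓₜ = R·arcsin(sin δ₁₃ · sin(θ₁₃ − θ₁₂)) = 6378.14·arcsin(0.02134·sin(-140.084°)) = -87.340 km
|dₓₜ| = 87.340 km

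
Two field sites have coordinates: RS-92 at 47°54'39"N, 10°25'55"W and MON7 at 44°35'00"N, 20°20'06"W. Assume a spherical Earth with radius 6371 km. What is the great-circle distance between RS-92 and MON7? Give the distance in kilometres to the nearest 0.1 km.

RS-92: φ = +47.91083°, λ = -10.43194°
MON7: φ = +44.58333°, λ = -20.33500°
Δφ = -3.3275°,  Δλ = -9.9031°
a = sin²(Δφ/2) + cos φ₁ cos φ₂ sin²(Δλ/2) = 0.004400
c = 2·arcsin(√a) = 0.132756 rad = 7.6063°
d = R·c = 6371 × 0.132756 = 845.8 km

845.8 km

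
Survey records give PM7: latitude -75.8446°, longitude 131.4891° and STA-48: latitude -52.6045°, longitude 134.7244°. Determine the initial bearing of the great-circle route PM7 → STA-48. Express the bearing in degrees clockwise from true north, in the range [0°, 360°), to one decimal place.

Δλ = 3.2353°
y = sin Δλ · cos φ₂ = 0.034275
x = cos φ₁ sin φ₂ − sin φ₁ cos φ₂ cos Δλ = 0.393647
θ = atan2(y, x) = 4.9762° → 4.9762° (mod 360°)

5.0°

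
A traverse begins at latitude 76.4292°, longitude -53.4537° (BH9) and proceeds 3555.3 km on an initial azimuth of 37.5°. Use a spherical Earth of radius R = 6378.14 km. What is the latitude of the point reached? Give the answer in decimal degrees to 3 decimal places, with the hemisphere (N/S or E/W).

δ = d/R = 3555.3/6378.14 = 0.557420 rad
φ₂ = arcsin(sin φ₁ cos δ + cos φ₁ sin δ cos θ)
   = arcsin(0.97208·0.84862 + 0.23465·0.52900·0.79335) = 67.42938°
λ₂ = λ₁ + atan2(sin θ sin δ cos φ₁, cos δ − sin φ₁ sin φ₂) = 69.50968°

67.429°N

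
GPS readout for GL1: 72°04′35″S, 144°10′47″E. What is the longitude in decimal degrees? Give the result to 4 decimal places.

144° + 10′/60 + 47″/3600 = 144 + 0.16667 + 0.01306 = 144.1797°

144.1797°E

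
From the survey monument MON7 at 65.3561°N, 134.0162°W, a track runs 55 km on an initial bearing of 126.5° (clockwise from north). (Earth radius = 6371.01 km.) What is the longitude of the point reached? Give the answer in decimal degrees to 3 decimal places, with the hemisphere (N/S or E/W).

δ = d/R = 55/6371.01 = 0.008633 rad
φ₂ = arcsin(sin φ₁ cos δ + cos φ₁ sin δ cos θ)
   = arcsin(0.90892·0.99996 + 0.41698·0.00863·-0.59482) = 65.05891°
λ₂ = λ₁ + atan2(sin θ sin δ cos φ₁, cos δ − sin φ₁ sin φ₂) = -133.07327°

133.073°W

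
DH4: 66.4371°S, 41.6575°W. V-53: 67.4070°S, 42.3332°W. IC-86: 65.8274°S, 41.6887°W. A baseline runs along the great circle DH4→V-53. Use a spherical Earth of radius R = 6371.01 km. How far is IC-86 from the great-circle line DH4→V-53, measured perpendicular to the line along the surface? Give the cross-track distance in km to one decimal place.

δ₁₃ = central angle DH4→IC-86 = 0.010644 rad  (haversine)
θ₁₃ = bearing DH4→IC-86 = 358.800°,  θ₁₂ = bearing DH4→V-53 = 194.964°
dₓₜ = R·arcsin(sin δ₁₃ · sin(θ₁₃ − θ₁₂)) = 6371.01·arcsin(0.01064·sin(163.836°)) = 18.877 km
|dₓₜ| = 18.877 km

18.9 km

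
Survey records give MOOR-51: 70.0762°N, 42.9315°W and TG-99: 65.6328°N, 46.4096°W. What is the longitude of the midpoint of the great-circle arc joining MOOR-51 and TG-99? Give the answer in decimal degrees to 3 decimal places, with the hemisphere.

Bx = cos φ₂ cos Δλ = 0.411823,  By = cos φ₂ sin Δλ = -0.025030
φₘ = atan2(sin φ₁ + sin φ₂, √((cos φ₁ + Bx)² + By²)) = 67.86363°
λₘ = λ₁ + atan2(By, cos φ₁ + Bx) = -44.83637°

44.836°W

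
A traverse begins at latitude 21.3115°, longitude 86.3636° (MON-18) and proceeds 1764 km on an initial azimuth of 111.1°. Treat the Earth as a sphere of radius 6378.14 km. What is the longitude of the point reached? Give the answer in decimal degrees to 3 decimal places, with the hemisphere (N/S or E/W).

δ = d/R = 1764/6378.14 = 0.276570 rad
φ₂ = arcsin(sin φ₁ cos δ + cos φ₁ sin δ cos θ)
   = arcsin(0.36344·0.96200 + 0.93162·0.27306·-0.36000) = 14.95432°
λ₂ = λ₁ + atan2(sin θ sin δ cos φ₁, cos δ − sin φ₁ sin φ₂) = 101.65214°

101.652°E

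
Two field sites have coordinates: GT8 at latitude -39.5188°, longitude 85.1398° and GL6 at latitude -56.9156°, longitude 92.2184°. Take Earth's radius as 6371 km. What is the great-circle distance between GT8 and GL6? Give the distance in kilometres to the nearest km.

2002 km

Δφ = -17.3968°,  Δλ = 7.0786°
a = sin²(Δφ/2) + cos φ₁ cos φ₂ sin²(Δλ/2) = 0.024476
c = 2·arcsin(√a) = 0.314189 rad = 18.0017°
d = R·c = 6371 × 0.314189 = 2001.7 km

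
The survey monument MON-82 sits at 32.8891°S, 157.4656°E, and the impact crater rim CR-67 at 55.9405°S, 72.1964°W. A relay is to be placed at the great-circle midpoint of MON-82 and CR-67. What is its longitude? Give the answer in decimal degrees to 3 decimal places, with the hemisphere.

160.719°W

Bx = cos φ₂ cos Δλ = -0.362520,  By = cos φ₂ sin Δλ = 0.426895
φₘ = atan2(sin φ₁ + sin φ₂, √((cos φ₁ + Bx)² + By²)) = -64.97409°
λₘ = λ₁ + atan2(By, cos φ₁ + Bx) = -160.71933°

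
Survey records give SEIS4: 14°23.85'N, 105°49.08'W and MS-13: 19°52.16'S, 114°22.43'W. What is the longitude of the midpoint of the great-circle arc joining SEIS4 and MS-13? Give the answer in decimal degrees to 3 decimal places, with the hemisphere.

110.033°W

SEIS4: φ = +14.39750°, λ = -105.81800°
MS-13: φ = -19.86933°, λ = -114.37383°
Bx = cos φ₂ cos Δλ = 0.930004,  By = cos φ₂ sin Δλ = -0.139917
φₘ = atan2(sin φ₁ + sin φ₂, √((cos φ₁ + Bx)² + By²)) = -2.74355°
λₘ = λ₁ + atan2(By, cos φ₁ + Bx) = -110.03278°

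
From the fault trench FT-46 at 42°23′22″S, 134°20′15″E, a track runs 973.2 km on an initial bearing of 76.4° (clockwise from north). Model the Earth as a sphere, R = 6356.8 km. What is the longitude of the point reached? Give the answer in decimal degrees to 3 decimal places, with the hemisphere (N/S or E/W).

FT-46: φ = -42.38944°, λ = +134.33750°
δ = d/R = 973.2/6356.8 = 0.153096 rad
φ₂ = arcsin(sin φ₁ cos δ + cos φ₁ sin δ cos θ)
   = arcsin(-0.67417·0.98830 + 0.73858·0.15250·0.23514) = -39.77665°
λ₂ = λ₁ + atan2(sin θ sin δ cos φ₁, cos δ − sin φ₁ sin φ₂) = 145.45733°

145.457°E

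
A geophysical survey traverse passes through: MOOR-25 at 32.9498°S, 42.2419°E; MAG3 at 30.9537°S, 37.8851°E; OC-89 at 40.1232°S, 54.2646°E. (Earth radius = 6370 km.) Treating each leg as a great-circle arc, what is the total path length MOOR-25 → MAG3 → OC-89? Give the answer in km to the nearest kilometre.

2261 km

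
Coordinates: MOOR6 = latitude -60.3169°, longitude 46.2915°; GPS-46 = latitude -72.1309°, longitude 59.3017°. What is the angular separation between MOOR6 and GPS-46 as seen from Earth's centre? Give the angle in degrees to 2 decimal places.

Δφ = -11.8140°,  Δλ = 13.0102°
a = sin²(Δφ/2) + cos φ₁ cos φ₂ sin²(Δλ/2) = 0.012542
c = 2·arcsin(√a) = 0.224449 rad = 12.8600°

12.86°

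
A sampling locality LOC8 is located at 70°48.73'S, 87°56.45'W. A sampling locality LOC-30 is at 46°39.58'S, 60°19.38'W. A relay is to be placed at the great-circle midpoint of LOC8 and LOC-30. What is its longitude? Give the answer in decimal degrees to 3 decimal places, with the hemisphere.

LOC8: φ = -70.81217°, λ = -87.94083°
LOC-30: φ = -46.65967°, λ = -60.32300°
Bx = cos φ₂ cos Δλ = 0.608130,  By = cos φ₂ sin Δλ = 0.318163
φₘ = atan2(sin φ₁ + sin φ₂, √((cos φ₁ + Bx)² + By²)) = -59.38252°
λₘ = λ₁ + atan2(By, cos φ₁ + Bx) = -69.18183°

69.182°W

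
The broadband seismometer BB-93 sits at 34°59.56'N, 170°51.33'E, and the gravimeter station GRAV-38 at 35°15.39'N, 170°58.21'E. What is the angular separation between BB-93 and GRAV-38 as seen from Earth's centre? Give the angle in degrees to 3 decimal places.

0.280°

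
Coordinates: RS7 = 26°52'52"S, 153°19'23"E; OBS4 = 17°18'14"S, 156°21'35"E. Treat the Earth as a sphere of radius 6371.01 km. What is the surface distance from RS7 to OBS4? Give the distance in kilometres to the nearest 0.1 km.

1109.8 km

RS7: φ = -26.88111°, λ = +153.32306°
OBS4: φ = -17.30389°, λ = +156.35972°
Δφ = 9.5772°,  Δλ = 3.0367°
a = sin²(Δφ/2) + cos φ₁ cos φ₂ sin²(Δλ/2) = 0.007567
c = 2·arcsin(√a) = 0.174194 rad = 9.9806°
d = R·c = 6371.01 × 0.174194 = 1109.8 km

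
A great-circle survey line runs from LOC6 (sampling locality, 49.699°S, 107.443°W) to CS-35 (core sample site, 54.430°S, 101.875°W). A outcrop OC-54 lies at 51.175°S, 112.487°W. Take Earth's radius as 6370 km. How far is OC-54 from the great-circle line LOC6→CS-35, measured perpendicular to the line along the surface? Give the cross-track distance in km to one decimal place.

389.9 km

δ₁₃ = central angle LOC6→OC-54 = 0.061689 rad  (haversine)
θ₁₃ = bearing LOC6→OC-54 = 243.394°,  θ₁₂ = bearing LOC6→CS-35 = 146.282°
dₓₜ = R·arcsin(sin δ₁₃ · sin(θ₁₃ − θ₁₂)) = 6370·arcsin(0.06165·sin(97.112°)) = 389.930 km
|dₓₜ| = 389.930 km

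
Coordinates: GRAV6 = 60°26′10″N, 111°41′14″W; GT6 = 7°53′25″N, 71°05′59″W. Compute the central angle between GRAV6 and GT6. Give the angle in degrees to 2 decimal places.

GRAV6: φ = +60.43611°, λ = -111.68722°
GT6: φ = +7.89028°, λ = -71.09972°
Δφ = -52.5458°,  Δλ = 40.5875°
a = sin²(Δφ/2) + cos φ₁ cos φ₂ sin²(Δλ/2) = 0.254727
c = 2·arcsin(√a) = 1.058080 rad = 60.6235°

60.62°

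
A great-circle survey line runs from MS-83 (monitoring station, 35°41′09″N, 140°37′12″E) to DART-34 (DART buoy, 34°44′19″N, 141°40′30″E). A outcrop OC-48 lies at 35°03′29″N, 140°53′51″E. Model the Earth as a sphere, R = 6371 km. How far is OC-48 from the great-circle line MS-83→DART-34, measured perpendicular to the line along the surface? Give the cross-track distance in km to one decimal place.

MS-83: φ = +35.68583°, λ = +140.62000°
DART-34: φ = +34.73861°, λ = +141.67500°
OC-48: φ = +35.05806°, λ = +140.89750°
δ₁₃ = central angle MS-83→OC-48 = 0.011647 rad  (haversine)
θ₁₃ = bearing MS-83→OC-48 = 160.098°,  θ₁₂ = bearing MS-83→DART-34 = 137.393°
dₓₜ = R·arcsin(sin δ₁₃ · sin(θ₁₃ − θ₁₂)) = 6371·arcsin(0.01165·sin(22.705°)) = 28.641 km
|dₓₜ| = 28.641 km

28.6 km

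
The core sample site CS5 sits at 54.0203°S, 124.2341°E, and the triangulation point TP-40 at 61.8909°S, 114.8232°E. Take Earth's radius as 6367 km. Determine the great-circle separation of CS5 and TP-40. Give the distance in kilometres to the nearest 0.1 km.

1033.5 km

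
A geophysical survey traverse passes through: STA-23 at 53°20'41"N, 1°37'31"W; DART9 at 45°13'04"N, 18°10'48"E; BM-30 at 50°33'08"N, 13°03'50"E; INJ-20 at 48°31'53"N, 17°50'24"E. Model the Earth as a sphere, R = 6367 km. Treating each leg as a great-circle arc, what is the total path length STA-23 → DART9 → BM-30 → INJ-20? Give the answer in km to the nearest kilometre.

2803 km

STA-23: φ = +53.34472°, λ = -1.62528°
DART9: φ = +45.21778°, λ = +18.18000°
BM-30: φ = +50.55222°, λ = +13.06389°
INJ-20: φ = +48.53139°, λ = +17.84000°
STA-23→DART9: c = 0.265038 rad, d = 1687.50 km
DART9→BM-30: c = 0.110638 rad, d = 704.43 km
BM-30→INJ-20: c = 0.064555 rad, d = 411.02 km
Total = 1687.50 + 704.43 + 411.02 = 2802.95 km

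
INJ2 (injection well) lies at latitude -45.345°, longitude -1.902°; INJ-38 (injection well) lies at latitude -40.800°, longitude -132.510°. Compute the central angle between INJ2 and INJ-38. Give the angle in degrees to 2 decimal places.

Δφ = 4.5450°,  Δλ = -130.6080°
a = sin²(Δφ/2) + cos φ₁ cos φ₂ sin²(Δλ/2) = 0.440742
c = 2·arcsin(√a) = 1.452002 rad = 83.1936°

83.19°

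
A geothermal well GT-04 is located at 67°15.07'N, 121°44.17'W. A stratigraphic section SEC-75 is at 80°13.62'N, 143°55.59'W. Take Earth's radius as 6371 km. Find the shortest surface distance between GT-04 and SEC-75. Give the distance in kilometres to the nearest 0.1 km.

GT-04: φ = +67.25117°, λ = -121.73617°
SEC-75: φ = +80.22700°, λ = -143.92650°
Δφ = 12.9758°,  Δλ = -22.1903°
a = sin²(Δφ/2) + cos φ₁ cos φ₂ sin²(Δλ/2) = 0.015198
c = 2·arcsin(√a) = 0.247192 rad = 14.1631°
d = R·c = 6371 × 0.247192 = 1574.9 km

1574.9 km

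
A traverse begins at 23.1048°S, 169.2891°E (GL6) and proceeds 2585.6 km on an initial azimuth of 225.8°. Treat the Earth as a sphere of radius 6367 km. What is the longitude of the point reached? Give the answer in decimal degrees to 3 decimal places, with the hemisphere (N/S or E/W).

δ = d/R = 2585.6/6367 = 0.406094 rad
φ₂ = arcsin(sin φ₁ cos δ + cos φ₁ sin δ cos θ)
   = arcsin(-0.39241·0.91867 + 0.91979·0.39502·-0.69717) = -37.86524°
λ₂ = λ₁ + atan2(sin θ sin δ cos φ₁, cos δ − sin φ₁ sin φ₂) = 148.26726°

148.267°E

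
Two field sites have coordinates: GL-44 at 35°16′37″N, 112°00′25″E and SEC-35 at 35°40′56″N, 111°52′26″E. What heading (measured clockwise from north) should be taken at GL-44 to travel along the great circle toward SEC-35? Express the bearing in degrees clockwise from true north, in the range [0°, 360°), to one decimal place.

345.1°

GL-44: φ = +35.27694°, λ = +112.00694°
SEC-35: φ = +35.68222°, λ = +111.87389°
Δλ = -0.1331°
y = sin Δλ · cos φ₂ = -0.001886
x = cos φ₁ sin φ₂ − sin φ₁ cos φ₂ cos Δλ = 0.007075
θ = atan2(y, x) = -14.9293° → 345.0707° (mod 360°)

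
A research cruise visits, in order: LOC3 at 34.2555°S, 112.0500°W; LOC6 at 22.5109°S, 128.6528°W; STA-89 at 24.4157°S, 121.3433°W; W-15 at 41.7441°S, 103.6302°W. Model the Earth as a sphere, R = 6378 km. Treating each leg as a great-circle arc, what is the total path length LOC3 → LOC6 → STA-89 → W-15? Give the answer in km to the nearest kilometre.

LOC3→LOC6: c = 0.326313 rad, d = 2081.22 km
LOC6→STA-89: c = 0.121637 rad, d = 775.80 km
STA-89→W-15: c = 0.396536 rad, d = 2529.11 km
Total = 2081.22 + 775.80 + 2529.11 = 5386.13 km

5386 km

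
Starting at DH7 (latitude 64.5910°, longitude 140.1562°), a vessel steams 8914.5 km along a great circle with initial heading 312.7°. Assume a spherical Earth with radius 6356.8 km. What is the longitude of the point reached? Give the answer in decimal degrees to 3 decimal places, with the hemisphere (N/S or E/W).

13.869°E

δ = d/R = 8914.5/6356.8 = 1.402357 rad
φ₂ = arcsin(sin φ₁ cos δ + cos φ₁ sin δ cos θ)
   = arcsin(0.90327·0.16764 + 0.42908·0.98585·0.67816) = 25.99498°
λ₂ = λ₁ + atan2(sin θ sin δ cos φ₁, cos δ − sin φ₁ sin φ₂) = 13.86904°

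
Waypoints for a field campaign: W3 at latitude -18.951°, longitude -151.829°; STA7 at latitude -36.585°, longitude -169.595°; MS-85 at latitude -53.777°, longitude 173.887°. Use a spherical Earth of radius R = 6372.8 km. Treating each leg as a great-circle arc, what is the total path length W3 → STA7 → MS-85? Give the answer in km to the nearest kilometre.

W3→STA7: c = 0.410821 rad, d = 2618.08 km
STA7→MS-85: c = 0.360453 rad, d = 2297.09 km
Total = 2618.08 + 2297.09 = 4915.17 km

4915 km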